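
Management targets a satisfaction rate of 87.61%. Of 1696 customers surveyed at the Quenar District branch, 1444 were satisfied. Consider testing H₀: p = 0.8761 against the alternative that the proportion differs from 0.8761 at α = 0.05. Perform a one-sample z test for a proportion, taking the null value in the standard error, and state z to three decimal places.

z = -3.086

p̂ = 1444/1696 ≈ 0.851415.
SE = √(p₀(1−p₀)/n) = √(0.10855/1696) = 0.008000.
z = (0.851415 − 0.8761)/0.008000 = -0.024685/0.008000 = -3.086.
p-value = 2·P(Z > 3.086) ≈ 0.0020, so at α = 0.05 we reject H₀.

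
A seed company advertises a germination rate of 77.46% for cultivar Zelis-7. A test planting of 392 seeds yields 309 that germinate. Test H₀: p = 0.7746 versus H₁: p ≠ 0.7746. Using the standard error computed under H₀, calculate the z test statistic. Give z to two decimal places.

p̂ = 309/392 = 0.7883.
SE = √(p₀(1−p₀)/n) = √(0.17459/392) = 0.0211.
z = (0.7883 − 0.7746)/0.0211 = 0.0137/0.0211 = 0.65.
p-value = 2·P(Z > 0.648) ≈ 0.5173.

z = 0.65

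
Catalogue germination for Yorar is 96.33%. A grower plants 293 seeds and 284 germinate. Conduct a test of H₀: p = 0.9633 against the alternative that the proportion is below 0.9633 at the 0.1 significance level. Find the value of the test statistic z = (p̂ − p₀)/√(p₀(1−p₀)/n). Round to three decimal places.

z = 0.545

p̂ = 284/293 = 0.96928.
SE = √(p₀(1−p₀)/n) = √(0.035353/293) = 0.01098.
z = (0.96928 − 0.9633)/0.01098 = 0.00598/0.01098 = 0.545.
p-value = P(Z < 0.545) ≈ 0.7070. With α = 0.1, fail to reject H₀.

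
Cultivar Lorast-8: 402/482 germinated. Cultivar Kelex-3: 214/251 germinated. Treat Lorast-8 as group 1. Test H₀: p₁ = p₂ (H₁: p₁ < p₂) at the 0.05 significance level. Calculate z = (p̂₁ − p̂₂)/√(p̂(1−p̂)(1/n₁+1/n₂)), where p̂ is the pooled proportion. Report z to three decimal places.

z = -0.651

p̂₁ = 402/482 = 0.83402, p̂₂ = 214/251 = 0.85259.
Pooled p̂ = (402+214)/(482+251) = 616/733 = 0.84038.
SE = √(p̂(1−p̂)(1/n₁+1/n₂)) = √(0.84038·0.15962·0.00605875) = √(0.000812722) = 0.02851.
z = (0.83402 − 0.85259)/0.02851 = -0.01857/0.02851 = -0.651.
p-value = P(Z < -0.651) ≈ 0.2575; since p > α = 0.05, fail to reject H₀.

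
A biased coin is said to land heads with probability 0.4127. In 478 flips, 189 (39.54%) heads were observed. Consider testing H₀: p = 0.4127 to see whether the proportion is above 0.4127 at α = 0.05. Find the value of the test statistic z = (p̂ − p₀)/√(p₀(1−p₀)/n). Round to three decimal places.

z = -0.768

p̂ = 189/478 ≈ 0.39540.
SE = √(p₀(1−p₀)/n) = √(0.24238/478) = 0.02252.
z = (0.39540 − 0.4127)/0.02252 = -0.01730/0.02252 = -0.768.
p-value = P(Z > -0.768) ≈ 0.7789; since p > α = 0.05, fail to reject H₀.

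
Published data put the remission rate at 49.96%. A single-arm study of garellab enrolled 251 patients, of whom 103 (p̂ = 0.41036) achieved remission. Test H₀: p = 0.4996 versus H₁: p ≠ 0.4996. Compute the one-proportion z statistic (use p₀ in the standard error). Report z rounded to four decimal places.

p̂ = 103/251 ≈ 0.410359.
SE = √(p₀(1−p₀)/n) = √(0.25/251) = 0.031560.
z = (0.410359 − 0.4996)/0.031560 = -0.089241/0.031560 = -2.8277.

z = -2.8277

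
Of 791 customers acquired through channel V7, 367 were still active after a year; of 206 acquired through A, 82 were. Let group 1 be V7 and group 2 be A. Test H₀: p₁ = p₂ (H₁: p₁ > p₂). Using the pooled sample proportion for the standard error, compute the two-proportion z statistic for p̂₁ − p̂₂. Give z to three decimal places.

p̂₁ = 367/791 = 0.463970, p̂₂ = 82/206 = 0.398058.
Pooled p̂ = (367+82)/(791+206) = 449/997 = 0.450351.
SE = √(p̂(1−p̂)(1/n₁+1/n₂)) = √(0.450351·0.549649·0.00611859) = √(0.00151457) = 0.038917.
z = (0.463970 − 0.398058)/0.038917 = 0.065912/0.038917 = 1.694.
p-value = P(Z > 1.694) ≈ 0.0452.

z = 1.694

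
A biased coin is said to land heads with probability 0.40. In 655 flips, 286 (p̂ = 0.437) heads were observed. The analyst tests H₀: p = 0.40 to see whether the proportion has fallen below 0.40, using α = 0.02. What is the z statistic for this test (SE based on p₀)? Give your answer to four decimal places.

p̂ = 286/655 = 0.436641.
SE = √(p₀(1−p₀)/n) = √(0.24/655) = 0.019142.
z = (0.436641 − 0.4)/0.019142 = 0.036641/0.019142 = 1.9142.
p-value = P(Z < 1.914) ≈ 0.9722; since p > α = 0.02, fail to reject H₀.

z = 1.9142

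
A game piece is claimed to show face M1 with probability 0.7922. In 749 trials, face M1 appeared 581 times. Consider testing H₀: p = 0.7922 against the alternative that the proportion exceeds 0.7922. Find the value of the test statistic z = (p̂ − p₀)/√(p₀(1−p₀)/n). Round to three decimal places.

z = -1.113

p̂ = 581/749 ≈ 0.77570.
Standard error under H₀: √(0.7922×0.2078/749) = 0.01483.
z = (0.77570 − 0.7922)/0.01483 = -0.01650/0.01483 = -1.113.
p-value = P(Z > -1.113) ≈ 0.8671.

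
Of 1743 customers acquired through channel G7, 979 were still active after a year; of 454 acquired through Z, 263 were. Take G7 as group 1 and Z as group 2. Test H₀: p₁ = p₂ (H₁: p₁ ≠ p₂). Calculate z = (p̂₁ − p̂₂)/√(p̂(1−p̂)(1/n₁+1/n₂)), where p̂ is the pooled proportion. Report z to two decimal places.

p̂₁ = 979/1743 = 0.5617, p̂₂ = 263/454 = 0.5793.
Pooled p̂ = (979+263)/(1743+454) = 1242/2197 = 0.5653.
SE = √(0.245734 × 0.00277637) = 0.0261.
z = (0.5617 − 0.5793)/0.0261 = -0.0176/0.0261 = -0.67.
Two-sided p-value ≈ 2·Φ(−0.675) = 0.4999.

z = -0.67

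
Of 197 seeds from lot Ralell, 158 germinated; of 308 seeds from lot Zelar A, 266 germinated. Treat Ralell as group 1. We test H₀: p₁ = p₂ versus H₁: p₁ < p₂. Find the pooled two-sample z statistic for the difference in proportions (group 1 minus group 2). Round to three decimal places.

z = -1.840

p̂₁ = 158/197 = 0.80203, p̂₂ = 266/308 = 0.86364.
Pooled p̂ = (158+266)/(197+308) = 424/505 = 0.83960.
SE = √(p̂(1−p̂)(1/n₁+1/n₂)) = √(0.83960·0.16040·0.0083229) = √(0.00112084) = 0.03348.
z = (0.80203 − 0.86364)/0.03348 = -0.06161/0.03348 = -1.840.
p-value = P(Z < -1.840) ≈ 0.0329.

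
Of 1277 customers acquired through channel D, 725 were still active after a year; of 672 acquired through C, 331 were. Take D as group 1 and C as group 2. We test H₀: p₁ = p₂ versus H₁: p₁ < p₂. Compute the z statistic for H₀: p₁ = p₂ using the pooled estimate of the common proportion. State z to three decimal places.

z = 3.166

p̂₁ = 725/1277 ≈ 0.567737, p̂₂ = 331/672 ≈ 0.492560.
Pooled p̂ = (725+331)/(1277+672) = 1056/1949 = 0.541816.
SE = √(0.248251 × 0.00227118) = 0.023745.
z = (0.567737 − 0.492560)/0.023745 = 0.075177/0.023745 = 3.166.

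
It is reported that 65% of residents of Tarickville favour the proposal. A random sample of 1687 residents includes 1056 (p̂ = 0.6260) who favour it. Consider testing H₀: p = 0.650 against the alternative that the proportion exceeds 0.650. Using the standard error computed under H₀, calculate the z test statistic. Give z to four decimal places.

z = -2.0699

p̂ = 1056/1687 ≈ 0.6259632.
SE = √(p₀(1−p₀)/n) = √(0.2275/1687) = 0.0116127.
z = (0.6259632 − 0.65)/0.0116127 = -0.0240368/0.0116127 = -2.0699.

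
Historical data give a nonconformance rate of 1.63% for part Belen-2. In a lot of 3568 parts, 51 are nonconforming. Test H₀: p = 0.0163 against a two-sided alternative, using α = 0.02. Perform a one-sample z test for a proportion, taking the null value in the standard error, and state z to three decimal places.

p̂ = 51/3568 ≈ 0.014294.
Under H₀, SE = √(0.0163·0.9837/3568) = √(4.49392e-06) = 0.002120.
z = (0.014294 − 0.0163)/0.002120 = -0.002006/0.002120 = -0.946.
Two-sided p-value ≈ 2·Φ(−0.946) = 0.3439, so at α = 0.02 we fail to reject H₀.

z = -0.946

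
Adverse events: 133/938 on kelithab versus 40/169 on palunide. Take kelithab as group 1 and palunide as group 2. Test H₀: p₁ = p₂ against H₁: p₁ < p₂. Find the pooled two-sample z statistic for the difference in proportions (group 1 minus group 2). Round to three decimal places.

z = -3.127

p̂₁ = 133/938 ≈ 0.141791, p̂₂ = 40/169 ≈ 0.236686.
Pooled p̂ = (133+40)/(938+169) = 173/1107 = 0.156278.
SE = √(p̂(1−p̂)(1/n₁+1/n₂)) = √(0.156278·0.843722·0.00698326) = √(0.00092078) = 0.030344.
z = (0.141791 − 0.236686)/0.030344 = -0.094895/0.030344 = -3.127.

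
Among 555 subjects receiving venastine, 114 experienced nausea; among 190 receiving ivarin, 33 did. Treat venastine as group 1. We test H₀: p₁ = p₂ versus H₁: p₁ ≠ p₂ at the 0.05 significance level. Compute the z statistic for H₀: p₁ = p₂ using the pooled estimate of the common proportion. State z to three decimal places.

p̂₁ = 114/555 ≈ 0.205405, p̂₂ = 33/190 ≈ 0.173684.
Pooled p̂ = (114+33)/(555+190) = 147/745 = 0.197315.
SE = √(p̂(1−p̂)(1/n₁+1/n₂)) = √(0.197315·0.802685·0.00706496) = √(0.00111896) = 0.033451.
z = (0.205405 − 0.173684)/0.033451 = 0.031721/0.033451 = 0.948.
p-value = 2·P(Z > 0.948) ≈ 0.3430; since p > α = 0.05, fail to reject H₀.

z = 0.948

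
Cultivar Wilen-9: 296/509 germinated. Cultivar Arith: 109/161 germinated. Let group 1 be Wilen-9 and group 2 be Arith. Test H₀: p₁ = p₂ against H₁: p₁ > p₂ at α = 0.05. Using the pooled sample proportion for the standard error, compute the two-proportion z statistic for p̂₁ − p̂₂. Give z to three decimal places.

p̂₁ = 296/509 ≈ 0.58153, p̂₂ = 109/161 ≈ 0.67702.
Pooled p̂ = (296+109)/(509+161) = 405/670 = 0.60448.
SE = √(p̂(1−p̂)(1/n₁+1/n₂)) = √(0.60448·0.39552·0.00817582) = √(0.00195471) = 0.04421.
z = (0.58153 − 0.67702)/0.04421 = -0.09549/0.04421 = -2.160.
p-value = P(Z > -2.160) ≈ 0.9846. With α = 0.05, fail to reject H₀.

z = -2.160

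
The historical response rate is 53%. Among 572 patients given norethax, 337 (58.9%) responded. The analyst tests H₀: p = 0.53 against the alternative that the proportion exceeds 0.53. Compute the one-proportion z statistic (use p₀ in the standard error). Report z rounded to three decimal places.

p̂ = 337/572 = 0.58916.
Standard error under H₀: √(0.53×0.47/572) = 0.02087.
z = (0.58916 − 0.53)/0.02087 = 0.05916/0.02087 = 2.835.
p-value = P(Z > 2.835) ≈ 0.0023.

z = 2.835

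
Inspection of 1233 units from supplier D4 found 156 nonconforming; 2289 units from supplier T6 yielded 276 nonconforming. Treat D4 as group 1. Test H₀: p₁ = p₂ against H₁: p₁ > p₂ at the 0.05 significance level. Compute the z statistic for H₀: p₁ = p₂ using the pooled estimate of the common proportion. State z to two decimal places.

z = 0.51

p̂₁ = 156/1233 = 0.1265, p̂₂ = 276/2289 = 0.1206.
Pooled p̂ = (156+276)/(1233+2289) = 432/3522 = 0.1227.
SE = √(p̂(1−p̂)(1/n₁+1/n₂)) = √(0.1227·0.8773·0.0012479) = √(0.00013429) = 0.0116.
z = (0.1265 − 0.1206)/0.0116 = 0.0059/0.0116 = 0.51.
p-value = P(Z > 0.513) ≈ 0.3040, so at α = 0.05 we fail to reject H₀.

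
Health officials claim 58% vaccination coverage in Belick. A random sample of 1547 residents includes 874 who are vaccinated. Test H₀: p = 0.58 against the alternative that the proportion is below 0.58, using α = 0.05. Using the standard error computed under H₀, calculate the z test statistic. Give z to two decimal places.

p̂ = 874/1547 ≈ 0.5650.
Standard error under H₀: √(0.58×0.42/1547) = 0.0125.
z = (0.5650 − 0.58)/0.0125 = -0.0150/0.0125 = -1.20.
p-value = P(Z < -1.198) ≈ 0.1154, so at α = 0.05 we fail to reject H₀.

z = -1.20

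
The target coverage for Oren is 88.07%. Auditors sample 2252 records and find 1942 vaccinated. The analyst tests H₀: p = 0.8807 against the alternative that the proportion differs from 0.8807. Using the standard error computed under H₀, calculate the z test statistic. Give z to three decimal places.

p̂ = 1942/2252 = 0.862345.
Standard error under H₀: √(0.8807×0.1193/2252) = 0.006830.
z = (0.862345 − 0.8807)/0.006830 = -0.018355/0.006830 = -2.687.
p-value = 2·P(Z > 2.687) ≈ 0.0072.

z = -2.687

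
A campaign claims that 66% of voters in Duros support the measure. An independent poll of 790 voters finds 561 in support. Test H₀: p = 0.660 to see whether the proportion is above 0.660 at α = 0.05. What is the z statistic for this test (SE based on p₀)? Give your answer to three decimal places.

z = 2.974

p̂ = 561/790 ≈ 0.710127.
Under H₀, SE = √(0.66·0.34/790) = √(0.000284051) = 0.016854.
z = (0.710127 − 0.66)/0.016854 = 0.050127/0.016854 = 2.974.
p-value = P(Z > 2.974) ≈ 0.0015. With α = 0.05, reject H₀.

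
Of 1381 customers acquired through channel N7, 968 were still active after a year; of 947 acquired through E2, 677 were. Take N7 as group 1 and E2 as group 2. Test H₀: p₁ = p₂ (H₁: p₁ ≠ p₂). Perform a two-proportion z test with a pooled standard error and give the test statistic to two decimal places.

z = -0.73

p̂₁ = 968/1381 = 0.7009, p̂₂ = 677/947 = 0.7149.
Pooled p̂ = (968+677)/(1381+947) = 1645/2328 = 0.7066.
SE = √(p̂(1−p̂)(1/n₁+1/n₂)) = √(0.7066·0.2934·0.00178008) = √(0.000369029) = 0.0192.
z = (0.7009 − 0.7149)/0.0192 = -0.0140/0.0192 = -0.73.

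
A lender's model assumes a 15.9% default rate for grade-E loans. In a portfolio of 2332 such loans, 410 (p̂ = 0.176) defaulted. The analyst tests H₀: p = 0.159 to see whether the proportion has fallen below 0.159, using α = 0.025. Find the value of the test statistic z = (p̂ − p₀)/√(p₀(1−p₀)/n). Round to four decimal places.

z = 2.2205

p̂ = 410/2332 = 0.1758148.
Under H₀, SE = √(0.159·0.841/2332) = √(5.73409e-05) = 0.0075724.
z = (0.1758148 − 0.159)/0.0075724 = 0.0168148/0.0075724 = 2.2205.
p-value = P(Z < 2.221) ≈ 0.9868; since p > α = 0.025, fail to reject H₀.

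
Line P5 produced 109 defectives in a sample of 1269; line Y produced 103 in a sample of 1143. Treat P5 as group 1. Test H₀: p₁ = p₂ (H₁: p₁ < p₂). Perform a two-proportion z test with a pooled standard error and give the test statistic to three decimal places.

p̂₁ = 109/1269 ≈ 0.08589, p̂₂ = 103/1143 ≈ 0.09011.
Pooled p̂ = (109+103)/(1269+1143) = 212/2412 = 0.08789.
SE = √(p̂(1−p̂)(1/n₁+1/n₂)) = √(0.08789·0.91211·0.00166291) = √(0.000133313) = 0.01155.
z = (0.08589 − 0.09011)/0.01155 = -0.00422/0.01155 = -0.365.
p-value = P(Z < -0.365) ≈ 0.3574.

z = -0.365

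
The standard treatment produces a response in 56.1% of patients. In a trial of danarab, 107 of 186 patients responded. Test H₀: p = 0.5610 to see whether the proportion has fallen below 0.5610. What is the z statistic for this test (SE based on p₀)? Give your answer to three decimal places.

z = 0.392

p̂ = 107/186 ≈ 0.57527.
Standard error under H₀: √(0.561×0.439/186) = 0.03639.
z = (0.57527 − 0.561)/0.03639 = 0.01427/0.03639 = 0.392.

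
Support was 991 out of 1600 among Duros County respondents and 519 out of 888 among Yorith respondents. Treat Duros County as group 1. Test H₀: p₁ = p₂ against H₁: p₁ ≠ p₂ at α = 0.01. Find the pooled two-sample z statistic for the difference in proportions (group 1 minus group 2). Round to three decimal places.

z = 1.708

p̂₁ = 991/1600 ≈ 0.61938, p̂₂ = 519/888 ≈ 0.58446.
Pooled p̂ = (991+519)/(1600+888) = 1510/2488 = 0.60691.
SE = √(p̂(1−p̂)(1/n₁+1/n₂)) = √(0.60691·0.39309·0.00175113) = √(0.000417765) = 0.02044.
z = (0.61938 − 0.58446)/0.02044 = 0.03492/0.02044 = 1.708.
Two-sided p-value ≈ 2·Φ(−1.708) = 0.0876, so at α = 0.01 we fail to reject H₀.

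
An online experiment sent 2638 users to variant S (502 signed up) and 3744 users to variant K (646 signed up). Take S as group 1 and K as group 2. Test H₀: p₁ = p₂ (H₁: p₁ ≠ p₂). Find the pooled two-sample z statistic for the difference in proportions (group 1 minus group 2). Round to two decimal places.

p̂₁ = 502/2638 = 0.1903, p̂₂ = 646/3744 = 0.1725.
Pooled p̂ = (502+646)/(2638+3744) = 1148/6382 = 0.1799.
SE = √(p̂(1−p̂)(1/n₁+1/n₂)) = √(0.1799·0.8201·0.000646169) = √(9.53253e-05) = 0.0098.
z = (0.1903 − 0.1725)/0.0098 = 0.0178/0.0098 = 1.82.

z = 1.82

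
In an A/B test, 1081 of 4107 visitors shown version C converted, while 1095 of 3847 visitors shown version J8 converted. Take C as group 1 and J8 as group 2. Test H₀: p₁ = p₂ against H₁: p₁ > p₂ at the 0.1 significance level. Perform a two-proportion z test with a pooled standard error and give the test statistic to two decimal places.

z = -2.14

p̂₁ = 1081/4107 = 0.2632, p̂₂ = 1095/3847 = 0.2846.
Pooled p̂ = (1081+1095)/(4107+3847) = 2176/7954 = 0.2736.
SE = √(0.198731 × 0.00050343) = 0.0100.
z = (0.2632 − 0.2846)/0.0100 = -0.0214/0.0100 = -2.14.
p-value = P(Z > -2.142) ≈ 0.9839, so at α = 0.1 we fail to reject H₀.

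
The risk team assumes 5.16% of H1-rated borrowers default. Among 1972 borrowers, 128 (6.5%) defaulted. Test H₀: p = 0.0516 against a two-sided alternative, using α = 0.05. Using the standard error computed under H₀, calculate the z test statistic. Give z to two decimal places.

p̂ = 128/1972 = 0.06491.
Standard error under H₀: √(0.0516×0.9484/1972) = 0.00498.
z = (0.06491 − 0.0516)/0.00498 = 0.01331/0.00498 = 2.67.
Two-sided p-value ≈ 2·Φ(−2.672) = 0.0075. With α = 0.05, reject H₀.

z = 2.67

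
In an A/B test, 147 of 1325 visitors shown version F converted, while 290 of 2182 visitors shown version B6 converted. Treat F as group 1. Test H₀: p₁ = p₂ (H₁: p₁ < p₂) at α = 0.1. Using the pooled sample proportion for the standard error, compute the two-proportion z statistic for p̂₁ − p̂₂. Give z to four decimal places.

z = -1.9093

p̂₁ = 147/1325 ≈ 0.110943, p̂₂ = 290/2182 ≈ 0.132906.
Pooled p̂ = (147+290)/(1325+2182) = 437/3507 = 0.124608.
SE = √(p̂(1−p̂)(1/n₁+1/n₂)) = √(0.124608·0.875392·0.00121301) = √(0.000132316) = 0.011503.
z = (0.110943 − 0.132906)/0.011503 = -0.021963/0.011503 = -1.9093.
p-value = P(Z < -1.909) ≈ 0.0281; since p < α = 0.1, reject H₀.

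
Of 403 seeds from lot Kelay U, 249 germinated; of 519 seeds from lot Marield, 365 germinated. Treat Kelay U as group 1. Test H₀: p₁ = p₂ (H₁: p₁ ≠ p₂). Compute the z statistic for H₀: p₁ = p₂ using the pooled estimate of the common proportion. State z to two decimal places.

p̂₁ = 249/403 ≈ 0.6179, p̂₂ = 365/519 ≈ 0.7033.
Pooled p̂ = (249+365)/(403+519) = 614/922 = 0.6659.
SE = √(p̂(1−p̂)(1/n₁+1/n₂)) = √(0.6659·0.3341·0.00440817) = √(0.000980654) = 0.0313.
z = (0.6179 − 0.7033)/0.0313 = -0.0854/0.0313 = -2.73.

z = -2.73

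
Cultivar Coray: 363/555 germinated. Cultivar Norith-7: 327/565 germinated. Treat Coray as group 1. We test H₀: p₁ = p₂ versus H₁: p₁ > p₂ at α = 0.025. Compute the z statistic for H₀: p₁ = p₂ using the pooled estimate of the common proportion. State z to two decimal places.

z = 2.59

p̂₁ = 363/555 = 0.6541, p̂₂ = 327/565 = 0.5788.
Pooled p̂ = (363+327)/(555+565) = 690/1120 = 0.6161.
SE = √(0.236527 × 0.00357171) = 0.0291.
z = (0.6541 − 0.5788)/0.0291 = 0.0753/0.0291 = 2.59.
p-value = P(Z > 2.590) ≈ 0.0048; since p < α = 0.025, reject H₀.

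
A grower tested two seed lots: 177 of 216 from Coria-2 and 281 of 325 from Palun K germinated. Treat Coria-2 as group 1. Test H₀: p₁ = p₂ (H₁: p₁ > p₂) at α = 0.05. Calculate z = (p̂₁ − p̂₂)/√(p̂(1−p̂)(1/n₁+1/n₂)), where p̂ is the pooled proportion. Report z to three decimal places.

p̂₁ = 177/216 ≈ 0.81944, p̂₂ = 281/325 ≈ 0.86462.
Pooled p̂ = (177+281)/(216+325) = 458/541 = 0.84658.
SE = √(p̂(1−p̂)(1/n₁+1/n₂)) = √(0.84658·0.15342·0.00770655) = √(0.00100094) = 0.03164.
z = (0.81944 − 0.86462)/0.03164 = -0.04518/0.03164 = -1.428.
p-value = P(Z > -1.428) ≈ 0.9233; since p > α = 0.05, fail to reject H₀.

z = -1.428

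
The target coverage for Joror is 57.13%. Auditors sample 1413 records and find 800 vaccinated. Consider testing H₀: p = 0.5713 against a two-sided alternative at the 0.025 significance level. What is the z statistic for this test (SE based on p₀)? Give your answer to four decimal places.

z = -0.3896

p̂ = 800/1413 = 0.566171.
SE = √(p₀(1−p₀)/n) = √(0.24492/1413) = 0.013166.
z = (0.566171 − 0.5713)/0.013166 = -0.005129/0.013166 = -0.3896.
p-value = 2·P(Z > 0.390) ≈ 0.6969; since p > α = 0.025, fail to reject H₀.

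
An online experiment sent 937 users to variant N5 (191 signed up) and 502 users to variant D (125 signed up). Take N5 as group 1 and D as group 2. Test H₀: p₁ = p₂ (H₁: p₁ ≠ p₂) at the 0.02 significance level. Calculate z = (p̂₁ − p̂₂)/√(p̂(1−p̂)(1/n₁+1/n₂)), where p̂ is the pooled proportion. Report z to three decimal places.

z = -1.972

p̂₁ = 191/937 ≈ 0.20384, p̂₂ = 125/502 ≈ 0.24900.
Pooled p̂ = (191+125)/(937+502) = 316/1439 = 0.21960.
SE = √(p̂(1−p̂)(1/n₁+1/n₂)) = √(0.21960·0.78040·0.00305927) = √(0.000524279) = 0.02290.
z = (0.20384 − 0.24900)/0.02290 = -0.04516/0.02290 = -1.972.
Two-sided p-value ≈ 2·Φ(−1.972) = 0.0486. With α = 0.02, fail to reject H₀.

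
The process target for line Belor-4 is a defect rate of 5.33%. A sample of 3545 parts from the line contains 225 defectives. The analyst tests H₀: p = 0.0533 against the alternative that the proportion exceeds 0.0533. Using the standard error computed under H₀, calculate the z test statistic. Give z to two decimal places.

p̂ = 225/3545 = 0.06347.
SE = √(p₀(1−p₀)/n) = √(0.050459/3545) = 0.00377.
z = (0.06347 − 0.0533)/0.00377 = 0.01017/0.00377 = 2.70.
p-value = P(Z > 2.696) ≈ 0.0035.

z = 2.70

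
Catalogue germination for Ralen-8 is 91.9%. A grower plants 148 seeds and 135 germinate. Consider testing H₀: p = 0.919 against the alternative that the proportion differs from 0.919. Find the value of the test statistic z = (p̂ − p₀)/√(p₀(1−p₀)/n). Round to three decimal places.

z = -0.305

p̂ = 135/148 = 0.91216.
Under H₀, SE = √(0.919·0.081/148) = √(0.000502966) = 0.02243.
z = (0.91216 − 0.919)/0.02243 = -0.00684/0.02243 = -0.305.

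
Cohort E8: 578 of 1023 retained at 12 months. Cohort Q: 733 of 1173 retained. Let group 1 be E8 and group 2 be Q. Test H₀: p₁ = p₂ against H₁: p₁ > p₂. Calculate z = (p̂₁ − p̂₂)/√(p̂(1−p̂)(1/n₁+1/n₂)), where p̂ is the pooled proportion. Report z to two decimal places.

z = -2.85

p̂₁ = 578/1023 = 0.5650, p̂₂ = 733/1173 = 0.6249.
Pooled p̂ = (578+733)/(1023+1173) = 1311/2196 = 0.5970.
SE = √(0.240592 × 0.00183003) = 0.0210.
z = (0.5650 − 0.6249)/0.0210 = -0.0599/0.0210 = -2.85.
p-value = P(Z > -2.854) ≈ 0.9978.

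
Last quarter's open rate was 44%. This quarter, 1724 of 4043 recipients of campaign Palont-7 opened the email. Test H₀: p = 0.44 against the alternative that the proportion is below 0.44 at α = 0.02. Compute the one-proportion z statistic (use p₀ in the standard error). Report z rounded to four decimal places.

p̂ = 1724/4043 ≈ 0.426416.
Under H₀, SE = √(0.44·0.56/4043) = √(6.09448e-05) = 0.007807.
z = (0.426416 − 0.44)/0.007807 = -0.013584/0.007807 = -1.7400.
p-value = P(Z < -1.740) ≈ 0.0409. With α = 0.02, fail to reject H₀.

z = -1.7400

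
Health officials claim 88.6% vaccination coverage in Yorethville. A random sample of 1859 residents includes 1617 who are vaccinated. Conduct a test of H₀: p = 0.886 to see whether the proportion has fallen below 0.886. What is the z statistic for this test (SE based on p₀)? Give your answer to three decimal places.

p̂ = 1617/1859 = 0.86982.
SE = √(p₀(1−p₀)/n) = √(0.101/1859) = 0.00737.
z = (0.86982 − 0.886)/0.00737 = -0.01618/0.00737 = -2.195.
p-value = P(Z < -2.195) ≈ 0.0141.

z = -2.195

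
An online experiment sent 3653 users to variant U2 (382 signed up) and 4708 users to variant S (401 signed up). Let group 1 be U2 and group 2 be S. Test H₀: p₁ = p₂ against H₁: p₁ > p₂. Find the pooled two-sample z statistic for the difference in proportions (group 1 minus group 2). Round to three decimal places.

p̂₁ = 382/3653 ≈ 0.104572, p̂₂ = 401/4708 ≈ 0.085174.
Pooled p̂ = (382+401)/(3653+4708) = 783/8361 = 0.093649.
SE = √(p̂(1−p̂)(1/n₁+1/n₂)) = √(0.093649·0.906351·0.000486152) = √(4.12641e-05) = 0.006424.
z = (0.104572 − 0.085174)/0.006424 = 0.019398/0.006424 = 3.020.
p-value = P(Z > 3.020) ≈ 0.0013.

z = 3.020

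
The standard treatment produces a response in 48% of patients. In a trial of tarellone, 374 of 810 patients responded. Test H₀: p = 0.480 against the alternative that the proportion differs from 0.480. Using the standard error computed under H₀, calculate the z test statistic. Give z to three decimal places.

z = -1.041

p̂ = 374/810 ≈ 0.46173.
Standard error under H₀: √(0.48×0.52/810) = 0.01755.
z = (0.46173 − 0.48)/0.01755 = -0.01827/0.01755 = -1.041.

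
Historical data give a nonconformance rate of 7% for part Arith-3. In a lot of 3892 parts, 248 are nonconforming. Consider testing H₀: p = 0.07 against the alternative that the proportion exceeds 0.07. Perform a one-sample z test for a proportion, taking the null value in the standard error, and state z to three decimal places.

p̂ = 248/3892 = 0.06372.
Standard error under H₀: √(0.07×0.93/3892) = 0.00409.
z = (0.06372 − 0.07)/0.00409 = -0.00628/0.00409 = -1.535.
p-value = P(Z > -1.535) ≈ 0.9377.

z = -1.535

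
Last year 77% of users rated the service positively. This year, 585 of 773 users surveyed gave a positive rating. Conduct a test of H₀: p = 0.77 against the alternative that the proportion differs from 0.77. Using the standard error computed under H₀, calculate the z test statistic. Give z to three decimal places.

p̂ = 585/773 ≈ 0.75679.
Standard error under H₀: √(0.77×0.23/773) = 0.01514.
z = (0.75679 − 0.77)/0.01514 = -0.01321/0.01514 = -0.873.
p-value = 2·P(Z > 0.873) ≈ 0.3829.

z = -0.873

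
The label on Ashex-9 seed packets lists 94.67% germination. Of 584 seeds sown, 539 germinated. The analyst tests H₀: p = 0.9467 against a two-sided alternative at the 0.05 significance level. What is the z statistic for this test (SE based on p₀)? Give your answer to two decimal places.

p̂ = 539/584 = 0.9229.
SE = √(p₀(1−p₀)/n) = √(0.050459/584) = 0.0093.
z = (0.9229 − 0.9467)/0.0093 = -0.0238/0.0093 = -2.56.
p-value = 2·P(Z > 2.556) ≈ 0.0106, so at α = 0.05 we reject H₀.

z = -2.56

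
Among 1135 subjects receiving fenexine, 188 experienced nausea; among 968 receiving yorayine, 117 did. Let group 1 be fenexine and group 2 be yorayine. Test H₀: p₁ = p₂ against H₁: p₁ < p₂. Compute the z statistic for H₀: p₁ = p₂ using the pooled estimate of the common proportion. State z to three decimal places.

z = 2.906

p̂₁ = 188/1135 = 0.165639, p̂₂ = 117/968 = 0.120868.
Pooled p̂ = (188+117)/(1135+968) = 305/2103 = 0.145031.
SE = √(p̂(1−p̂)(1/n₁+1/n₂)) = √(0.145031·0.854969·0.00191412) = √(0.000237344) = 0.015406.
z = (0.165639 − 0.120868)/0.015406 = 0.044771/0.015406 = 2.906.
p-value = P(Z < 2.906) ≈ 0.9982.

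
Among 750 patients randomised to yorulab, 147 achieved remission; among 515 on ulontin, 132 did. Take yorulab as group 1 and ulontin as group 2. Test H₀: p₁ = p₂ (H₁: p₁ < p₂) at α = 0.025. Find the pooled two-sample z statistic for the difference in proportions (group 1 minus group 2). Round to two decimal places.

z = -2.54

p̂₁ = 147/750 ≈ 0.1960, p̂₂ = 132/515 ≈ 0.2563.
Pooled p̂ = (147+132)/(750+515) = 279/1265 = 0.2206.
SE = √(p̂(1−p̂)(1/n₁+1/n₂)) = √(0.2206·0.7794·0.00327508) = √(0.000563018) = 0.0237.
z = (0.1960 − 0.2563)/0.0237 = -0.0603/0.0237 = -2.54.
p-value = P(Z < -2.542) ≈ 0.0055. With α = 0.025, reject H₀.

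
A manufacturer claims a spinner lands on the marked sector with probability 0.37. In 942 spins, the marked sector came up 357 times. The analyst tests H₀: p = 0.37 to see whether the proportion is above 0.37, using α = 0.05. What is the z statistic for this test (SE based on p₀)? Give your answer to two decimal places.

z = 0.57

p̂ = 357/942 ≈ 0.3790.
SE = √(p₀(1−p₀)/n) = √(0.2331/942) = 0.0157.
z = (0.3790 − 0.37)/0.0157 = 0.0090/0.0157 = 0.57.
p-value = P(Z > 0.571) ≈ 0.2840; since p > α = 0.05, fail to reject H₀.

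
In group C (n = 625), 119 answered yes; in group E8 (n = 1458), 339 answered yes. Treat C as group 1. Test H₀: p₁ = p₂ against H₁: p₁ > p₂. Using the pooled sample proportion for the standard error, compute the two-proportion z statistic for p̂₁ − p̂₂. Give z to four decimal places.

z = -2.1266

p̂₁ = 119/625 = 0.1904000, p̂₂ = 339/1458 = 0.2325103.
Pooled p̂ = (119+339)/(625+1458) = 458/2083 = 0.2198752.
SE = √(0.17153 × 0.00228587) = 0.0198014.
z = (0.1904000 − 0.2325103)/0.0198014 = -0.0421103/0.0198014 = -2.1266.
p-value = P(Z > -2.127) ≈ 0.9833.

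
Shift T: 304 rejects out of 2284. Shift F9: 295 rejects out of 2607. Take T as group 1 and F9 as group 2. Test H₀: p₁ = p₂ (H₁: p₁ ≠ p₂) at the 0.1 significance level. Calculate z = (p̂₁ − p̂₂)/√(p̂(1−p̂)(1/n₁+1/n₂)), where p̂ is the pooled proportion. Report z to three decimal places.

z = 2.123

p̂₁ = 304/2284 ≈ 0.1330998, p̂₂ = 295/2607 ≈ 0.1131569.
Pooled p̂ = (304+295)/(2284+2607) = 599/4891 = 0.1224698.
SE = √(0.107471 × 0.000821411) = 0.0093956.
z = (0.1330998 − 0.1131569)/0.0093956 = 0.0199429/0.0093956 = 2.123.
Two-sided p-value ≈ 2·Φ(−2.123) = 0.0338. With α = 0.1, reject H₀.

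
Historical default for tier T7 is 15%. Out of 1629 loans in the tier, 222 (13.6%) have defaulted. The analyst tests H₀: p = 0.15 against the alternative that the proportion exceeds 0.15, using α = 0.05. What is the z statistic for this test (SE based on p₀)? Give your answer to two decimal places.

z = -1.55

p̂ = 222/1629 = 0.13628.
Under H₀, SE = √(0.15·0.85/1629) = √(7.82689e-05) = 0.00885.
z = (0.13628 − 0.15)/0.00885 = -0.01372/0.00885 = -1.55.
p-value = P(Z > -1.551) ≈ 0.9395, so at α = 0.05 we fail to reject H₀.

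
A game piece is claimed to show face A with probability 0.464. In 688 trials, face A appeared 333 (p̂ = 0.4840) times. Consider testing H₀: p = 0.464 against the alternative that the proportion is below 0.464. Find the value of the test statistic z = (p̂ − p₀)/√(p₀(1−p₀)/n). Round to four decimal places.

z = 1.0525

p̂ = 333/688 = 0.484012.
Under H₀, SE = √(0.464·0.536/688) = √(0.000361488) = 0.019013.
z = (0.484012 − 0.464)/0.019013 = 0.020012/0.019013 = 1.0525.
p-value = P(Z < 1.053) ≈ 0.8537.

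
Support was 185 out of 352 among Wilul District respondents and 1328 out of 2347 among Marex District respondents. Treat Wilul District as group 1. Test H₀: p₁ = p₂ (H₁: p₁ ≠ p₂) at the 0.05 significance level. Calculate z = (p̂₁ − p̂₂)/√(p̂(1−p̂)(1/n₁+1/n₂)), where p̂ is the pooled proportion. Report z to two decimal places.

z = -1.42

p̂₁ = 185/352 = 0.5256, p̂₂ = 1328/2347 = 0.5658.
Pooled p̂ = (185+1328)/(352+2347) = 1513/2699 = 0.5606.
SE = √(p̂(1−p̂)(1/n₁+1/n₂)) = √(0.5606·0.4394·0.00326698) = √(0.000804757) = 0.0284.
z = (0.5256 − 0.5658)/0.0284 = -0.0402/0.0284 = -1.42.
Two-sided p-value ≈ 2·Φ(−1.419) = 0.1558. With α = 0.05, fail to reject H₀.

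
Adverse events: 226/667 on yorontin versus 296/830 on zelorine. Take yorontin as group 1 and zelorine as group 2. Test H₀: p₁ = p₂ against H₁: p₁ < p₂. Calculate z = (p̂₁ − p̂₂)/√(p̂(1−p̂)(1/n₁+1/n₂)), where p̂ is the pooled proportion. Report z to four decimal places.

p̂₁ = 226/667 = 0.338831, p̂₂ = 296/830 = 0.356627.
Pooled p̂ = (226+296)/(667+830) = 522/1497 = 0.348697.
SE = √(p̂(1−p̂)(1/n₁+1/n₂)) = √(0.348697·0.651303·0.00270407) = √(0.000614115) = 0.024781.
z = (0.338831 − 0.356627)/0.024781 = -0.017796/0.024781 = -0.7181.
p-value = P(Z < -0.718) ≈ 0.2363.

z = -0.7181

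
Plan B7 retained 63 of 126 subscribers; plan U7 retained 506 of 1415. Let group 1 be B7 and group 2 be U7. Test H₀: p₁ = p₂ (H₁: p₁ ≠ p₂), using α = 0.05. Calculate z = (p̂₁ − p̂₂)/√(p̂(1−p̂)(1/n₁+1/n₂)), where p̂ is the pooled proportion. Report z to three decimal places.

z = 3.174

p̂₁ = 63/126 = 0.50000, p̂₂ = 506/1415 = 0.35760.
Pooled p̂ = (63+506)/(126+1415) = 569/1541 = 0.36924.
SE = √(p̂(1−p̂)(1/n₁+1/n₂)) = √(0.36924·0.63076·0.00864322) = √(0.00201302) = 0.04487.
z = (0.50000 − 0.35760)/0.04487 = 0.14240/0.04487 = 3.174.
p-value = 2·P(Z > 3.174) ≈ 0.0015. With α = 0.05, reject H₀.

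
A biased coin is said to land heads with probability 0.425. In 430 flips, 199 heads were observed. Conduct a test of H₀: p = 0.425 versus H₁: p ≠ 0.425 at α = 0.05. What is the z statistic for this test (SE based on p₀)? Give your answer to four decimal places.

z = 1.5852

p̂ = 199/430 = 0.4627907.
Standard error under H₀: √(0.425×0.575/430) = 0.0238393.
z = (0.4627907 − 0.425)/0.0238393 = 0.0377907/0.0238393 = 1.5852.
p-value = 2·P(Z > 1.585) ≈ 0.1129. With α = 0.05, fail to reject H₀.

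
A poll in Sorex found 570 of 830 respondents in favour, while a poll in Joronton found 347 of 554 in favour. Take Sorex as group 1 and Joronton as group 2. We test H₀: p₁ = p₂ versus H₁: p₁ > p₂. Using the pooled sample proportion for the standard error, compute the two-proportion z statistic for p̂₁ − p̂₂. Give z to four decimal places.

z = 2.3281

p̂₁ = 570/830 ≈ 0.686747, p̂₂ = 347/554 ≈ 0.626354.
Pooled p̂ = (570+347)/(830+554) = 917/1384 = 0.662572.
SE = √(p̂(1−p̂)(1/n₁+1/n₂)) = √(0.662572·0.337428·0.00300987) = √(0.000672918) = 0.025941.
z = (0.686747 − 0.626354)/0.025941 = 0.060393/0.025941 = 2.3281.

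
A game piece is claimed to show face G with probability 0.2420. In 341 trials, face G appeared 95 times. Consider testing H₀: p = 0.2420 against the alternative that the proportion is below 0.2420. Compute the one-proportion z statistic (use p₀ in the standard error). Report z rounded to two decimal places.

p̂ = 95/341 = 0.2786.
Under H₀, SE = √(0.242·0.758/341) = √(0.000537935) = 0.0232.
z = (0.2786 − 0.242)/0.0232 = 0.0366/0.0232 = 1.58.
p-value = P(Z < 1.578) ≈ 0.9427.

z = 1.58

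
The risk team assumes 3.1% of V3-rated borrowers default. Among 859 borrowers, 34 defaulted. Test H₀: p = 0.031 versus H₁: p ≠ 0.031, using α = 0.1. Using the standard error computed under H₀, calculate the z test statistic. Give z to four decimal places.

p̂ = 34/859 ≈ 0.0395809.
SE = √(p₀(1−p₀)/n) = √(0.030039/859) = 0.0059135.
z = (0.0395809 − 0.031)/0.0059135 = 0.0085809/0.0059135 = 1.4511.
Two-sided p-value ≈ 2·Φ(−1.451) = 0.1468, so at α = 0.1 we fail to reject H₀.

z = 1.4511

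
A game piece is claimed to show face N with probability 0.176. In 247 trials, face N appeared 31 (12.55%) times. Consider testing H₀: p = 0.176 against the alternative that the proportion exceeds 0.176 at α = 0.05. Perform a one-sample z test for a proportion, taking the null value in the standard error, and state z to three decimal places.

p̂ = 31/247 ≈ 0.12551.
Under H₀, SE = √(0.176·0.824/247) = √(0.000587142) = 0.02423.
z = (0.12551 − 0.176)/0.02423 = -0.05049/0.02423 = -2.084.
p-value = P(Z > -2.084) ≈ 0.9814; since p > α = 0.05, fail to reject H₀.

z = -2.084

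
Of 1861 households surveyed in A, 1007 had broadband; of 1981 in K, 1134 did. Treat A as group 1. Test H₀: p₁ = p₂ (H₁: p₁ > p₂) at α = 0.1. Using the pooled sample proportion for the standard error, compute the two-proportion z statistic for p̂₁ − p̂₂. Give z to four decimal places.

p̂₁ = 1007/1861 = 0.541107, p̂₂ = 1134/1981 = 0.572438.
Pooled p̂ = (1007+1134)/(1861+1981) = 2141/3842 = 0.557262.
SE = √(p̂(1−p̂)(1/n₁+1/n₂)) = √(0.557262·0.442738·0.00104214) = √(0.000257118) = 0.016035.
z = (0.541107 − 0.572438)/0.016035 = -0.031331/0.016035 = -1.9539.
p-value = P(Z > -1.954) ≈ 0.9746. With α = 0.1, fail to reject H₀.

z = -1.9539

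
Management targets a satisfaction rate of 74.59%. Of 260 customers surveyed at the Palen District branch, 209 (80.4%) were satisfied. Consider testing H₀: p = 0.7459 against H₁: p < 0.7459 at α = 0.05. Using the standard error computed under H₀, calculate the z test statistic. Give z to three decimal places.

p̂ = 209/260 = 0.80385.
SE = √(p₀(1−p₀)/n) = √(0.18953/260) = 0.02700.
z = (0.80385 − 0.7459)/0.02700 = 0.05795/0.02700 = 2.146.
p-value = P(Z < 2.146) ≈ 0.9841. With α = 0.05, fail to reject H₀.

z = 2.146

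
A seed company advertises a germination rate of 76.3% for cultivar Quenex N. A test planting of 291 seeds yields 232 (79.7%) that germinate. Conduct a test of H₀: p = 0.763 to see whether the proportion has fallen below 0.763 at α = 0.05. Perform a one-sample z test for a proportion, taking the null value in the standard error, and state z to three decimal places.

p̂ = 232/291 ≈ 0.79725.
Standard error under H₀: √(0.763×0.237/291) = 0.02493.
z = (0.79725 − 0.763)/0.02493 = 0.03425/0.02493 = 1.374.
p-value = P(Z < 1.374) ≈ 0.9153, so at α = 0.05 we fail to reject H₀.

z = 1.374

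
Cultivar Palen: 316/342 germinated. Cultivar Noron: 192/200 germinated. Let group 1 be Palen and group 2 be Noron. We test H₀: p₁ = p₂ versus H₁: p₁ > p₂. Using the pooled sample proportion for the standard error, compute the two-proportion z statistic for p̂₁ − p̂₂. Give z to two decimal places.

z = -1.67

p̂₁ = 316/342 = 0.9240, p̂₂ = 192/200 = 0.9600.
Pooled p̂ = (316+192)/(342+200) = 508/542 = 0.9373.
SE = √(p̂(1−p̂)(1/n₁+1/n₂)) = √(0.9373·0.0627·0.00792398) = √(0.000465894) = 0.0216.
z = (0.9240 − 0.9600)/0.0216 = -0.0360/0.0216 = -1.67.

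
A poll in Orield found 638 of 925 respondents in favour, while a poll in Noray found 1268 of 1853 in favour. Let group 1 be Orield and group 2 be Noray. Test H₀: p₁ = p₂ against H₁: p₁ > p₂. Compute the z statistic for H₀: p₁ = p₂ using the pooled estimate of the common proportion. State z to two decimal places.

z = 0.29

p̂₁ = 638/925 ≈ 0.6897, p̂₂ = 1268/1853 ≈ 0.6843.
Pooled p̂ = (638+1268)/(925+1853) = 1906/2778 = 0.6861.
SE = √(p̂(1−p̂)(1/n₁+1/n₂)) = √(0.6861·0.3139·0.00162075) = √(0.000349052) = 0.0187.
z = (0.6897 − 0.6843)/0.0187 = 0.0054/0.0187 = 0.29.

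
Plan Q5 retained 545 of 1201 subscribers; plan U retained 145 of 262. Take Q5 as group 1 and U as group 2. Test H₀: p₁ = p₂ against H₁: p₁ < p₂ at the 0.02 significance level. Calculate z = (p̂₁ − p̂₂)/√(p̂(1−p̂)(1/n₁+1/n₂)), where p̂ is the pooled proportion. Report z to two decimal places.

z = -2.93

p̂₁ = 545/1201 ≈ 0.4538, p̂₂ = 145/262 ≈ 0.5534.
Pooled p̂ = (545+145)/(1201+262) = 690/1463 = 0.4716.
SE = √(0.249195 × 0.00464943) = 0.0340.
z = (0.4538 − 0.5534)/0.0340 = -0.0996/0.0340 = -2.93.
p-value = P(Z < -2.927) ≈ 0.0017. With α = 0.02, reject H₀.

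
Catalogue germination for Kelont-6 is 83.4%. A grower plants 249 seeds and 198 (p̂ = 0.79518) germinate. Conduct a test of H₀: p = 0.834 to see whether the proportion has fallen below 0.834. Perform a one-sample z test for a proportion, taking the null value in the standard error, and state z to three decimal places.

z = -1.646

p̂ = 198/249 = 0.79518.
Under H₀, SE = √(0.834·0.166/249) = √(0.000556) = 0.02358.
z = (0.79518 − 0.834)/0.02358 = -0.03882/0.02358 = -1.646.
p-value = P(Z < -1.646) ≈ 0.0499.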